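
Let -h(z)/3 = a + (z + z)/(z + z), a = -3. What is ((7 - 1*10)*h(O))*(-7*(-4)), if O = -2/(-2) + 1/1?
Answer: -504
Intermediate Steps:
O = 2 (O = -2*(-½) + 1*1 = 1 + 1 = 2)
h(z) = 6 (h(z) = -3*(-3 + (z + z)/(z + z)) = -3*(-3 + (2*z)/((2*z))) = -3*(-3 + (2*z)*(1/(2*z))) = -3*(-3 + 1) = -3*(-2) = 6)
((7 - 1*10)*h(O))*(-7*(-4)) = ((7 - 1*10)*6)*(-7*(-4)) = ((7 - 10)*6)*28 = -3*6*28 = -18*28 = -504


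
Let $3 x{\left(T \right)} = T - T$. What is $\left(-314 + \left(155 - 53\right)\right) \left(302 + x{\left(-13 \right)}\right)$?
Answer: $-64024$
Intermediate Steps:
$x{\left(T \right)} = 0$ ($x{\left(T \right)} = \frac{T - T}{3} = \frac{1}{3} \cdot 0 = 0$)
$\left(-314 + \left(155 - 53\right)\right) \left(302 + x{\left(-13 \right)}\right) = \left(-314 + \left(155 - 53\right)\right) \left(302 + 0\right) = \left(-314 + \left(155 - 53\right)\right) 302 = \left(-314 + 102\right) 302 = \left(-212\right) 302 = -64024$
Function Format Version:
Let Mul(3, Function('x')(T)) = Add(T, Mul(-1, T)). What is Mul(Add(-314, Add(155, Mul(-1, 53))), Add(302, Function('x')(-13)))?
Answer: -64024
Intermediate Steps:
Function('x')(T) = 0 (Function('x')(T) = Mul(Rational(1, 3), Add(T, Mul(-1, T))) = Mul(Rational(1, 3), 0) = 0)
Mul(Add(-314, Add(155, Mul(-1, 53))), Add(302, Function('x')(-13))) = Mul(Add(-314, Add(155, Mul(-1, 53))), Add(302, 0)) = Mul(Add(-314, Add(155, -53)), 302) = Mul(Add(-314, 102), 302) = Mul(-212, 302) = -64024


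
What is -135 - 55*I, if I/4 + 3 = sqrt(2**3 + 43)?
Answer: 525 - 220*sqrt(51) ≈ -1046.1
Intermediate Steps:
I = -12 + 4*sqrt(51) (I = -12 + 4*sqrt(2**3 + 43) = -12 + 4*sqrt(8 + 43) = -12 + 4*sqrt(51) ≈ 16.566)
-135 - 55*I = -135 - 55*(-12 + 4*sqrt(51)) = -135 + (660 - 220*sqrt(51)) = 525 - 220*sqrt(51)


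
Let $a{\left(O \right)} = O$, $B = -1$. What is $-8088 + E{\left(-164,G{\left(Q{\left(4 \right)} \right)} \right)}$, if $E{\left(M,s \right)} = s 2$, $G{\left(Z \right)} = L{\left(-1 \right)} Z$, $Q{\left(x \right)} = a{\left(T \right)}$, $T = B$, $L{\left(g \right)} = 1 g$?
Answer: $-8086$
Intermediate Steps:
$L{\left(g \right)} = g$
$T = -1$
$Q{\left(x \right)} = -1$
$G{\left(Z \right)} = - Z$
$E{\left(M,s \right)} = 2 s$
$-8088 + E{\left(-164,G{\left(Q{\left(4 \right)} \right)} \right)} = -8088 + 2 \left(\left(-1\right) \left(-1\right)\right) = -8088 + 2 \cdot 1 = -8088 + 2 = -8086$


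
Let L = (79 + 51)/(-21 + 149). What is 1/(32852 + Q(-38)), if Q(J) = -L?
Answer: 64/2102463 ≈ 3.0440e-5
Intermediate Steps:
L = 65/64 (L = 130/128 = 130*(1/128) = 65/64 ≈ 1.0156)
Q(J) = -65/64 (Q(J) = -1*65/64 = -65/64)
1/(32852 + Q(-38)) = 1/(32852 - 65/64) = 1/(2102463/64) = 64/2102463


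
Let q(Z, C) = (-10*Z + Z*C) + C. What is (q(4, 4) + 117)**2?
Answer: 9409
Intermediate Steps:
q(Z, C) = C - 10*Z + C*Z (q(Z, C) = (-10*Z + C*Z) + C = C - 10*Z + C*Z)
(q(4, 4) + 117)**2 = ((4 - 10*4 + 4*4) + 117)**2 = ((4 - 40 + 16) + 117)**2 = (-20 + 117)**2 = 97**2 = 9409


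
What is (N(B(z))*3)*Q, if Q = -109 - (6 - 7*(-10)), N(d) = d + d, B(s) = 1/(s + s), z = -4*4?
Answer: 555/16 ≈ 34.688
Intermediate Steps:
z = -16
B(s) = 1/(2*s)
N(d) = 2*d
Q = -185 (Q = -109 - (6 + 70) = -109 - 1*76 = -109 - 76 = -185)
(N(B(z))*3)*Q = ((2*((½)/(-16)))*3)*(-185) = ((2*((½)*(-1/16)))*3)*(-185) = ((2*(-1/32))*3)*(-185) = -1/16*3*(-185) = -3/16*(-185) = 555/16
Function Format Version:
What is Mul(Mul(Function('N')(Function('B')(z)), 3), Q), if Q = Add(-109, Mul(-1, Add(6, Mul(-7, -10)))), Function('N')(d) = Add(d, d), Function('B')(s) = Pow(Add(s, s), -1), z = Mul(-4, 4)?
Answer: Rational(555, 16) ≈ 34.688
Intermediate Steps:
z = -16
Function('B')(s) = Mul(Rational(1, 2), Pow(s, -1)) (Function('B')(s) = Pow(Mul(2, s), -1) = Mul(Rational(1, 2), Pow(s, -1)))
Function('N')(d) = Mul(2, d)
Q = -185 (Q = Add(-109, Mul(-1, Add(6, 70))) = Add(-109, Mul(-1, 76)) = Add(-109, -76) = -185)
Mul(Mul(Function('N')(Function('B')(z)), 3), Q) = Mul(Mul(Mul(2, Mul(Rational(1, 2), Pow(-16, -1))), 3), -185) = Mul(Mul(Mul(2, Mul(Rational(1, 2), Rational(-1, 16))), 3), -185) = Mul(Mul(Mul(2, Rational(-1, 32)), 3), -185) = Mul(Mul(Rational(-1, 16), 3), -185) = Mul(Rational(-3, 16), -185) = Rational(555, 16)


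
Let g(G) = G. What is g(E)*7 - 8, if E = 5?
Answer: 27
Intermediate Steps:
g(E)*7 - 8 = 5*7 - 8 = 35 - 8 = 27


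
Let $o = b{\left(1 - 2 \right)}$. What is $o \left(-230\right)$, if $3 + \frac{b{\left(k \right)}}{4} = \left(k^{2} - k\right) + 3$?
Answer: $-1840$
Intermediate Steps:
$b{\left(k \right)} = - 4 k + 4 k^{2}$ ($b{\left(k \right)} = -12 + 4 \left(\left(k^{2} - k\right) + 3\right) = -12 + 4 \left(3 + k^{2} - k\right) = -12 + \left(12 - 4 k + 4 k^{2}\right) = - 4 k + 4 k^{2}$)
$o = 8$ ($o = 4 \left(1 - 2\right) \left(-1 + \left(1 - 2\right)\right) = 4 \left(-1\right) \left(-1 - 1\right) = 4 \left(-1\right) \left(-2\right) = 8$)
$o \left(-230\right) = 8 \left(-230\right) = -1840$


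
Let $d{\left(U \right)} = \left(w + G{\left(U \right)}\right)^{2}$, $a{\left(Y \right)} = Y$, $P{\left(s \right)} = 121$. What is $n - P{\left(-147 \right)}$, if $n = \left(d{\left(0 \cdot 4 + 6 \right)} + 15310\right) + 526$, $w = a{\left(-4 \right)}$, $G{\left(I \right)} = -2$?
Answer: $15751$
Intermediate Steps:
$w = -4$
$d{\left(U \right)} = 36$ ($d{\left(U \right)} = \left(-4 - 2\right)^{2} = \left(-6\right)^{2} = 36$)
$n = 15872$ ($n = \left(36 + 15310\right) + 526 = 15346 + 526 = 15872$)
$n - P{\left(-147 \right)} = 15872 - 121 = 15751$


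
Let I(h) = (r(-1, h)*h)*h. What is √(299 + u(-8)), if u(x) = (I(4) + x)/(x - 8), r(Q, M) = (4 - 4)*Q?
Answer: √1198/2 ≈ 17.306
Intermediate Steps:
r(Q, M) = 0 (r(Q, M) = 0*Q = 0)
I(h) = 0 (I(h) = (0*h)*h = 0*h = 0)
u(x) = x/(-8 + x) (u(x) = (0 + x)/(x - 8) = x/(-8 + x))
√(299 + u(-8)) = √(299 - 8/(-8 - 8)) = √(299 - 8/(-16)) = √(299 - 8*(-1/16)) = √(299 + ½) = √(599/2) = √1198/2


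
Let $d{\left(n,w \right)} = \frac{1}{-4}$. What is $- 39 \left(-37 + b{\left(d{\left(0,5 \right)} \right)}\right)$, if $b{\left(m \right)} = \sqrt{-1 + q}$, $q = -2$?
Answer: $1443 - 39 i \sqrt{3} \approx 1443.0 - 67.55 i$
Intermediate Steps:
$d{\left(n,w \right)} = - \frac{1}{4}$
$b{\left(m \right)} = i \sqrt{3}$ ($b{\left(m \right)} = \sqrt{-1 - 2} = \sqrt{-3} = i \sqrt{3}$)
$- 39 \left(-37 + b{\left(d{\left(0,5 \right)} \right)}\right) = - 39 \left(-37 + i \sqrt{3}\right) = 1443 - 39 i \sqrt{3}$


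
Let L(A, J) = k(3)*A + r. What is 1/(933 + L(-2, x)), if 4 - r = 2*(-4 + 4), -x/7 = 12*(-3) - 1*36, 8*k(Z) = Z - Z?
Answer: 1/937 ≈ 0.0010672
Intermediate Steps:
k(Z) = 0 (k(Z) = (Z - Z)/8 = (1/8)*0 = 0)
x = 504 (x = -7*(12*(-3) - 1*36) = -7*(-36 - 36) = -7*(-72) = 504)
r = 4 (r = 4 - 2*(-4 + 4) = 4 - 2*0 = 4 - 1*0 = 4 + 0 = 4)
L(A, J) = 4 (L(A, J) = 0*A + 4 = 0 + 4 = 4)
1/(933 + L(-2, x)) = 1/(933 + 4) = 1/937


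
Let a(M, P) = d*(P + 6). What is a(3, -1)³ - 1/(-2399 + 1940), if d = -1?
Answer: -57374/459 ≈ -125.00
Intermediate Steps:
a(M, P) = -6 - P (a(M, P) = -(P + 6) = -(6 + P) = -6 - P)
a(3, -1)³ - 1/(-2399 + 1940) = (-6 - 1*(-1))³ - 1/(-2399 + 1940) = (-6 + 1)³ - 1/(-459) = (-5)³ - 1*(-1/459) = -125 + 1/459 = -57374/459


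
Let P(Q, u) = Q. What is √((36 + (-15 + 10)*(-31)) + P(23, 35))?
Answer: √214 ≈ 14.629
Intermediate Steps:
√((36 + (-15 + 10)*(-31)) + P(23, 35)) = √((36 + (-15 + 10)*(-31)) + 23) = √((36 - 5*(-31)) + 23) = √((36 + 155) + 23) = √(191 + 23) = √214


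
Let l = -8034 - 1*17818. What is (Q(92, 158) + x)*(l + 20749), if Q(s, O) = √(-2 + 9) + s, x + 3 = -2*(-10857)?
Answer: -111260709 - 5103*√7 ≈ -1.1127e+8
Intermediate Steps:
l = -25852 (l = -8034 - 17818 = -25852)
x = 21711 (x = -3 - 2*(-10857) = -3 + 21714 = 21711)
Q(s, O) = s + √7 (Q(s, O) = √7 + s = s + √7)
(Q(92, 158) + x)*(l + 20749) = ((92 + √7) + 21711)*(-25852 + 20749) = (21803 + √7)*(-5103) = -111260709 - 5103*√7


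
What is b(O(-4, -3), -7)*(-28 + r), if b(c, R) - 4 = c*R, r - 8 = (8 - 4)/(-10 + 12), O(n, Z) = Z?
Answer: -450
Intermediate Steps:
r = 10 (r = 8 + (8 - 4)/(-10 + 12) = 8 + 4/2 = 8 + 4*(1/2) = 8 + 2 = 10)
b(c, R) = 4 + R*c (b(c, R) = 4 + c*R = 4 + R*c)
b(O(-4, -3), -7)*(-28 + r) = (4 - 7*(-3))*(-28 + 10) = (4 + 21)*(-18) = 25*(-18) = -450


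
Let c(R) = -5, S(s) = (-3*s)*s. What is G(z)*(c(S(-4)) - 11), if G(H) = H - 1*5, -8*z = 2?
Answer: 84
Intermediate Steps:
z = -¼ (z = -⅛*2 = -¼ ≈ -0.25000)
S(s) = -3*s²
G(H) = -5 + H (G(H) = H - 5 = -5 + H)
G(z)*(c(S(-4)) - 11) = (-5 - ¼)*(-5 - 11) = -21/4*(-16) = 84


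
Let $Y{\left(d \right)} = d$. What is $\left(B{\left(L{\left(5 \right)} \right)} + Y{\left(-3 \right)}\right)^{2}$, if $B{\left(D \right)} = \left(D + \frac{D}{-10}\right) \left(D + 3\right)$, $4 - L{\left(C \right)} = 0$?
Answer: $\frac{12321}{25} \approx 492.84$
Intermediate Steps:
$L{\left(C \right)} = 4$ ($L{\left(C \right)} = 4 - 0 = 4 + 0 = 4$)
$B{\left(D \right)} = \frac{9 D \left(3 + D\right)}{10}$ ($B{\left(D \right)} = \left(D + D \left(- \frac{1}{10}\right)\right) \left(3 + D\right) = \left(D - \frac{D}{10}\right) \left(3 + D\right) = \frac{9 D}{10} \left(3 + D\right) = \frac{9 D \left(3 + D\right)}{10}$)
$\left(B{\left(L{\left(5 \right)} \right)} + Y{\left(-3 \right)}\right)^{2} = \left(\frac{9}{10} \cdot 4 \left(3 + 4\right) - 3\right)^{2} = \left(\frac{9}{10} \cdot 4 \cdot 7 - 3\right)^{2} = \left(\frac{126}{5} - 3\right)^{2} = \left(\frac{111}{5}\right)^{2} = \frac{12321}{25}$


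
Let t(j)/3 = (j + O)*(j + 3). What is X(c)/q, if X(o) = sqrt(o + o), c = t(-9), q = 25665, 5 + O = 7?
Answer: 2*sqrt(7)/8555 ≈ 0.00061853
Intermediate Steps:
O = 2 (O = -5 + 7 = 2)
t(j) = 3*(2 + j)*(3 + j) (t(j) = 3*((j + 2)*(j + 3)) = 3*((2 + j)*(3 + j)) = 3*(2 + j)*(3 + j))
c = 126 (c = 18 + 3*(-9)**2 + 15*(-9) = 18 + 3*81 - 135 = 18 + 243 - 135 = 126)
X(o) = sqrt(2)*sqrt(o) (X(o) = sqrt(2*o) = sqrt(2)*sqrt(o))
X(c)/q = (sqrt(2)*sqrt(126))/25665 = (sqrt(2)*(3*sqrt(14)))*(1/25665) = (6*sqrt(7))*(1/25665) = 2*sqrt(7)/8555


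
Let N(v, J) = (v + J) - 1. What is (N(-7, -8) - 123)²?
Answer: 19321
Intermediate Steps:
N(v, J) = -1 + J + v (N(v, J) = (J + v) - 1 = -1 + J + v)
(N(-7, -8) - 123)² = ((-1 - 8 - 7) - 123)² = (-16 - 123)² = (-139)² = 19321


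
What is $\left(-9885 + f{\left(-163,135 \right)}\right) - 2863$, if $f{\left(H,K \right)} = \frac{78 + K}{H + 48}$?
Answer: $- \frac{1466233}{115} \approx -12750.0$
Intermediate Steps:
$f{\left(H,K \right)} = \frac{78 + K}{48 + H}$
$\left(-9885 + f{\left(-163,135 \right)}\right) - 2863 = \left(-9885 + \frac{78 + 135}{48 - 163}\right) - 2863 = \left(-9885 + \frac{1}{-115} \cdot 213\right) - 2863 = \left(-9885 - \frac{213}{115}\right) - 2863 = - \frac{1136988}{115} - 2863 = - \frac{1466233}{115}$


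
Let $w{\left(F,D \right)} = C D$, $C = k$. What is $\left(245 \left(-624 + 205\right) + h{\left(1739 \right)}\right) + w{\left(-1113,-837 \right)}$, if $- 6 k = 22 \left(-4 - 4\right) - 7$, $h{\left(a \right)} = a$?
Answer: $- \frac{252889}{2} \approx -1.2644 \cdot 10^{5}$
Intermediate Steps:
$k = \frac{61}{2}$ ($k = - \frac{22 \left(-4 - 4\right) - 7}{6} = - \frac{22 \left(-8\right) - 7}{6} = - \frac{-176 - 7}{6} = \left(- \frac{1}{6}\right) \left(-183\right) = \frac{61}{2} \approx 30.5$)
$C = \frac{61}{2} \approx 30.5$
$w{\left(F,D \right)} = \frac{61 D}{2}$
$\left(245 \left(-624 + 205\right) + h{\left(1739 \right)}\right) + w{\left(-1113,-837 \right)} = \left(245 \left(-624 + 205\right) + 1739\right) + \frac{61}{2} \left(-837\right) = \left(245 \left(-419\right) + 1739\right) - \frac{51057}{2} = \left(-102655 + 1739\right) - \frac{51057}{2} = -100916 - \frac{51057}{2} = - \frac{252889}{2}$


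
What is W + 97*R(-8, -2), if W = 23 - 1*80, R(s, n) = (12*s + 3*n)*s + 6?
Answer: 79677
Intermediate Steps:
R(s, n) = 6 + s*(3*n + 12*s) (R(s, n) = (3*n + 12*s)*s + 6 = s*(3*n + 12*s) + 6 = 6 + s*(3*n + 12*s))
W = -57 (W = 23 - 80 = -57)
W + 97*R(-8, -2) = -57 + 97*(6 + 12*(-8)² + 3*(-2)*(-8)) = -57 + 97*(6 + 12*64 + 48) = -57 + 97*(6 + 768 + 48) = -57 + 97*822 = -57 + 79734 = 79677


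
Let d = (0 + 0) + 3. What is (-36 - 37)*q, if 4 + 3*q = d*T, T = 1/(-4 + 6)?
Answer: 365/6 ≈ 60.833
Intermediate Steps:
d = 3 (d = 0 + 3 = 3)
T = ½ (T = 1/2 = ½ ≈ 0.50000)
q = -⅚ (q = -4/3 + (3*(½))/3 = -4/3 + (⅓)*(3/2) = -4/3 + ½ = -⅚ ≈ -0.83333)
(-36 - 37)*q = (-36 - 37)*(-⅚) = -73*(-⅚) = 365/6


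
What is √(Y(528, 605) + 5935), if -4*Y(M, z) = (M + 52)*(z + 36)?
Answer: I*√87010 ≈ 294.97*I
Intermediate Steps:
Y(M, z) = -(36 + z)*(52 + M)/4 (Y(M, z) = -(M + 52)*(z + 36)/4 = -(52 + M)*(36 + z)/4 = -(36 + z)*(52 + M)/4)
√(Y(528, 605) + 5935) = √((-468 - 13*605 - 9*528 - ¼*528*605) + 5935) = √((-468 - 7865 - 4752 - 79860) + 5935) = √(-92945 + 5935) = √(-87010) = I*√87010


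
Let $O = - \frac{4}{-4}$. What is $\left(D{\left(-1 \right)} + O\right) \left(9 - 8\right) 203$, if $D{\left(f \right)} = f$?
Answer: $0$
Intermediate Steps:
$O = 1$ ($O = \left(-4\right) \left(- \frac{1}{4}\right) = 1$)
$\left(D{\left(-1 \right)} + O\right) \left(9 - 8\right) 203 = \left(-1 + 1\right) \left(9 - 8\right) 203 = 0 \left(9 - 8\right) 203 = 0 \cdot 1 \cdot 203 = 0 \cdot 203 = 0$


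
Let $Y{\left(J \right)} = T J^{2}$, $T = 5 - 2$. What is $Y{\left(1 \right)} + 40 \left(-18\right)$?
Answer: $-717$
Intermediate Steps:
$T = 3$ ($T = 5 - 2 = 3$)
$Y{\left(J \right)} = 3 J^{2}$
$Y{\left(1 \right)} + 40 \left(-18\right) = 3 \cdot 1^{2} + 40 \left(-18\right) = 3 \cdot 1 - 720 = 3 - 720 = -717$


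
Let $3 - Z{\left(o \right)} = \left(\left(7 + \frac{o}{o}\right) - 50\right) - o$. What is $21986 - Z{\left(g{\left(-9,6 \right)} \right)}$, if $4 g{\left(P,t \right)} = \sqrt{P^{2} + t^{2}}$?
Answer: $21941 - \frac{3 \sqrt{13}}{4} \approx 21938.0$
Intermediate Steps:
$g{\left(P,t \right)} = \frac{\sqrt{P^{2} + t^{2}}}{4}$
$Z{\left(o \right)} = 45 + o$ ($Z{\left(o \right)} = 3 - \left(\left(\left(7 + \frac{o}{o}\right) - 50\right) - o\right) = 3 - \left(\left(\left(7 + 1\right) - 50\right) - o\right) = 3 - \left(\left(8 - 50\right) - o\right) = 3 - \left(-42 - o\right) = 3 + \left(42 + o\right) = 45 + o$)
$21986 - Z{\left(g{\left(-9,6 \right)} \right)} = 21986 - \left(45 + \frac{\sqrt{\left(-9\right)^{2} + 6^{2}}}{4}\right) = 21986 - \left(45 + \frac{\sqrt{81 + 36}}{4}\right) = 21986 - \left(45 + \frac{\sqrt{117}}{4}\right) = 21986 - \left(45 + \frac{3 \sqrt{13}}{4}\right) = 21941 - \frac{3 \sqrt{13}}{4}$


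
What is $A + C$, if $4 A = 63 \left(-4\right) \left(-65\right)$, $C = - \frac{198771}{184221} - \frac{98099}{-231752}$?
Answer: $\frac{58267412560109}{14231195064} \approx 4094.3$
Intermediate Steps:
$C = - \frac{9331226971}{14231195064}$ ($C = \left(-198771\right) \frac{1}{184221} - - \frac{98099}{231752} = - \frac{66257}{61407} + \frac{98099}{231752} = - \frac{9331226971}{14231195064} \approx -0.65569$)
$A = 4095$ ($A = \frac{63 \left(-4\right) \left(-65\right)}{4} = \frac{\left(-252\right) \left(-65\right)}{4} = \frac{1}{4} \cdot 16380 = 4095$)
$A + C = 4095 - \frac{9331226971}{14231195064} = \frac{58267412560109}{14231195064}$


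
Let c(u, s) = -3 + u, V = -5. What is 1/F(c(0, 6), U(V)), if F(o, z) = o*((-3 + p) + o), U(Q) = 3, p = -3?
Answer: 1/27 ≈ 0.037037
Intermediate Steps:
F(o, z) = o*(-6 + o) (F(o, z) = o*((-3 - 3) + o) = o*(-6 + o))
1/F(c(0, 6), U(V)) = 1/((-3 + 0)*(-6 + (-3 + 0))) = 1/(-3*(-6 - 3)) = 1/(-3*(-9)) = 1/27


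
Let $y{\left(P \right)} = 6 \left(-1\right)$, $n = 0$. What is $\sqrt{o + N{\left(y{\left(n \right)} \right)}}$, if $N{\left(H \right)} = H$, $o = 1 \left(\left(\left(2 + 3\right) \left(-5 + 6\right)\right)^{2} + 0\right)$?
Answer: $\sqrt{19} \approx 4.3589$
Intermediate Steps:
$o = 25$ ($o = 1 \left(\left(5 \cdot 1\right)^{2} + 0\right) = 1 \left(5^{2} + 0\right) = 1 \left(25 + 0\right) = 1 \cdot 25 = 25$)
$y{\left(P \right)} = -6$
$\sqrt{o + N{\left(y{\left(n \right)} \right)}} = \sqrt{25 - 6} = \sqrt{19}$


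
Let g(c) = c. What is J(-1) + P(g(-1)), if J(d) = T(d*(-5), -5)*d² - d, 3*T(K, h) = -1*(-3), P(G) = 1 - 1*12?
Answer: -9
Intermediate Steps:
P(G) = -11 (P(G) = 1 - 12 = -11)
T(K, h) = 1 (T(K, h) = (-1*(-3))/3 = (⅓)*3 = 1)
J(d) = d² - d (J(d) = 1*d² - d = d² - d)
J(-1) + P(g(-1)) = -(-1 - 1) - 11 = -1*(-2) - 11 = 2 - 11 = -9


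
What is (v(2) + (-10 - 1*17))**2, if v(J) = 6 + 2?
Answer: 361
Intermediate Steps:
v(J) = 8
(v(2) + (-10 - 1*17))**2 = (8 + (-10 - 1*17))**2 = (8 + (-10 - 17))**2 = (8 - 27)**2 = (-19)**2 = 361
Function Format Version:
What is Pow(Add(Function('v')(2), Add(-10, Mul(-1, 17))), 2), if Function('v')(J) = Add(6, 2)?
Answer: 361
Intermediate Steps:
Function('v')(J) = 8
Pow(Add(Function('v')(2), Add(-10, Mul(-1, 17))), 2) = Pow(Add(8, Add(-10, Mul(-1, 17))), 2) = Pow(Add(8, Add(-10, -17)), 2) = Pow(Add(8, -27), 2) = Pow(-19, 2) = 361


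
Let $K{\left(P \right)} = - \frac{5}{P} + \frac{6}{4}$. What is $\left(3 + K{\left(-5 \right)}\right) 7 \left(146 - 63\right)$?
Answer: $\frac{6391}{2} \approx 3195.5$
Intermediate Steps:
$K{\left(P \right)} = \frac{3}{2} - \frac{5}{P}$ ($K{\left(P \right)} = - \frac{5}{P} + 6 \cdot \frac{1}{4} = - \frac{5}{P} + \frac{3}{2} = \frac{3}{2} - \frac{5}{P}$)
$\left(3 + K{\left(-5 \right)}\right) 7 \left(146 - 63\right) = \left(3 + \left(\frac{3}{2} - \frac{5}{-5}\right)\right) 7 \left(146 - 63\right) = \left(3 + \left(\frac{3}{2} - -1\right)\right) 7 \cdot 83 = \left(3 + \left(\frac{3}{2} + 1\right)\right) 7 \cdot 83 = \left(3 + \frac{5}{2}\right) 7 \cdot 83 = \frac{11}{2} \cdot 7 \cdot 83 = \frac{77}{2} \cdot 83 = \frac{6391}{2}$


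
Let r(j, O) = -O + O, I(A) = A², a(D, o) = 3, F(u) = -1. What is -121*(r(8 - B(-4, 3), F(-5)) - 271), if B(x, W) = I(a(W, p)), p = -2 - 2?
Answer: 32791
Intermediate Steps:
p = -4
B(x, W) = 9 (B(x, W) = 3² = 9)
r(j, O) = 0
-121*(r(8 - B(-4, 3), F(-5)) - 271) = -121*(0 - 271) = -121*(-271) = 32791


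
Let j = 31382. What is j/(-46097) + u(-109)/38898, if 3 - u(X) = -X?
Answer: -612791659/896540553 ≈ -0.68351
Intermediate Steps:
u(X) = 3 + X (u(X) = 3 - (-1)*X = 3 + X)
j/(-46097) + u(-109)/38898 = 31382/(-46097) + (3 - 109)/38898 = 31382*(-1/46097) - 106*1/38898 = -31382/46097 - 53/19449 = -612791659/896540553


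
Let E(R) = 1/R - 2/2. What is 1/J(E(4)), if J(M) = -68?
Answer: -1/68 ≈ -0.014706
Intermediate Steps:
E(R) = -1 + 1/R (E(R) = 1/R - 2*½ = 1/R - 1 = -1 + 1/R)
1/J(E(4)) = 1/(-68) = -1/68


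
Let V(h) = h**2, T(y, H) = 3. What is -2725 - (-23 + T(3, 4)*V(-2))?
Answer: -2714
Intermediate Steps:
-2725 - (-23 + T(3, 4)*V(-2)) = -2725 - (-23 + 3*(-2)**2) = -2725 - (-23 + 3*4) = -2725 - (-23 + 12) = -2725 - 1*(-11) = -2725 + 11 = -2714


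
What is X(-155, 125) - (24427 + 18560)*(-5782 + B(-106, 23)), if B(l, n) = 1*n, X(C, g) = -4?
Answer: 247562129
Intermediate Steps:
B(l, n) = n
X(-155, 125) - (24427 + 18560)*(-5782 + B(-106, 23)) = -4 - (24427 + 18560)*(-5782 + 23) = -4 - 42987*(-5759) = -4 - 1*(-247562133) = -4 + 247562133 = 247562129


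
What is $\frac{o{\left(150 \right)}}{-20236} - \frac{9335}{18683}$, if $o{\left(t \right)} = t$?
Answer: $- \frac{95852755}{189034594} \approx -0.50706$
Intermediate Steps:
$\frac{o{\left(150 \right)}}{-20236} - \frac{9335}{18683} = \frac{150}{-20236} - \frac{9335}{18683} = 150 \left(- \frac{1}{20236}\right) - \frac{9335}{18683} = - \frac{75}{10118} - \frac{9335}{18683} = - \frac{95852755}{189034594}$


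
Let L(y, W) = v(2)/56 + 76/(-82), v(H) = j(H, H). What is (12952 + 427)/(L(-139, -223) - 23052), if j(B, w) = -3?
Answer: -30718184/52929643 ≈ -0.58036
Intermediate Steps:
v(H) = -3
L(y, W) = -2251/2296 (L(y, W) = -3/56 + 76/(-82) = -3*1/56 + 76*(-1/82) = -3/56 - 38/41 = -2251/2296)
(12952 + 427)/(L(-139, -223) - 23052) = (12952 + 427)/(-2251/2296 - 23052) = 13379/(-52929643/2296) = 13379*(-2296/52929643) = -30718184/52929643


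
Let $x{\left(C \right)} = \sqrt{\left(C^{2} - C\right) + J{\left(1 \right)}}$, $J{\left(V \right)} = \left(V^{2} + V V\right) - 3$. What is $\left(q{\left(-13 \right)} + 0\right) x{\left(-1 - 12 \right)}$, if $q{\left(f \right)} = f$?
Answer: $- 13 \sqrt{181} \approx -174.9$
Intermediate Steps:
$J{\left(V \right)} = -3 + 2 V^{2}$ ($J{\left(V \right)} = \left(V^{2} + V^{2}\right) - 3 = 2 V^{2} - 3 = -3 + 2 V^{2}$)
$x{\left(C \right)} = \sqrt{-1 + C^{2} - C}$ ($x{\left(C \right)} = \sqrt{\left(C^{2} - C\right) - \left(3 - 2 \cdot 1^{2}\right)} = \sqrt{\left(C^{2} - C\right) + \left(-3 + 2 \cdot 1\right)} = \sqrt{\left(C^{2} - C\right) + \left(-3 + 2\right)} = \sqrt{\left(C^{2} - C\right) - 1} = \sqrt{-1 + C^{2} - C}$)
$\left(q{\left(-13 \right)} + 0\right) x{\left(-1 - 12 \right)} = \left(-13 + 0\right) \sqrt{-1 + \left(-1 - 12\right)^{2} - \left(-1 - 12\right)} = - 13 \sqrt{-1 + \left(-1 - 12\right)^{2} - \left(-1 - 12\right)} = - 13 \sqrt{-1 + \left(-13\right)^{2} - -13} = - 13 \sqrt{-1 + 169 + 13} = - 13 \sqrt{181}$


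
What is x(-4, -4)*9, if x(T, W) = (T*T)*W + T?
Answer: -612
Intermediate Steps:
x(T, W) = T + W*T² (x(T, W) = T²*W + T = W*T² + T = T + W*T²)
x(-4, -4)*9 = -4*(1 - 4*(-4))*9 = -4*(1 + 16)*9 = -4*17*9 = -68*9 = -612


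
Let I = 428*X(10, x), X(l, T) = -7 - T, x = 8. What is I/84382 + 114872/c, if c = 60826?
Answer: 2325656546/1283154883 ≈ 1.8125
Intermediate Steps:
I = -6420 (I = 428*(-7 - 1*8) = 428*(-7 - 8) = 428*(-15) = -6420)
I/84382 + 114872/c = -6420/84382 + 114872/60826 = -6420*1/84382 + 114872*(1/60826) = -3210/42191 + 57436/30413 = 2325656546/1283154883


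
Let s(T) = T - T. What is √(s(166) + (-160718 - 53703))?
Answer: I*√214421 ≈ 463.06*I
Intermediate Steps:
s(T) = 0
√(s(166) + (-160718 - 53703)) = √(0 + (-160718 - 53703)) = √(0 - 214421) = √(-214421) = I*√214421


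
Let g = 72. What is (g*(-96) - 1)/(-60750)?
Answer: 6913/60750 ≈ 0.11379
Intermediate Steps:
(g*(-96) - 1)/(-60750) = (72*(-96) - 1)/(-60750) = (-6912 - 1)*(-1/60750) = -6913*(-1/60750) = 6913/60750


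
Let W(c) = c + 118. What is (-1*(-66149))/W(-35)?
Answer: 66149/83 ≈ 796.98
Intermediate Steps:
W(c) = 118 + c
(-1*(-66149))/W(-35) = (-1*(-66149))/(118 - 35) = 66149/83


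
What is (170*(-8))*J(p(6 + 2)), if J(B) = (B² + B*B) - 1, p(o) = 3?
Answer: -23120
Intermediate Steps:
J(B) = -1 + 2*B² (J(B) = (B² + B²) - 1 = 2*B² - 1 = -1 + 2*B²)
(170*(-8))*J(p(6 + 2)) = (170*(-8))*(-1 + 2*3²) = -1360*(-1 + 2*9) = -1360*(-1 + 18) = -1360*17 = -23120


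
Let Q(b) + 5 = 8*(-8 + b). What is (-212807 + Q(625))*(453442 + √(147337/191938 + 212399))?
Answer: -94259709192 - 103938*√7824849036638862/95969 ≈ -9.4355e+10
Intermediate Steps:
Q(b) = -69 + 8*b (Q(b) = -5 + 8*(-8 + b) = -5 + (-64 + 8*b) = -69 + 8*b)
(-212807 + Q(625))*(453442 + √(147337/191938 + 212399)) = (-212807 + (-69 + 8*625))*(453442 + √(147337/191938 + 212399)) = (-212807 + (-69 + 5000))*(453442 + √(147337*(1/191938) + 212399)) = (-212807 + 4931)*(453442 + √(147337/191938 + 212399)) = -207876*(453442 + √(40767586599/191938)) = -207876*(453442 + √7824849036638862/191938) = -94259709192 - 103938*√7824849036638862/95969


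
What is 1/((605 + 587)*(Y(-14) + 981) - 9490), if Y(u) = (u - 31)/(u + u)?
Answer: 7/8132444 ≈ 8.6075e-7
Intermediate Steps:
Y(u) = (-31 + u)/(2*u) (Y(u) = (-31 + u)/((2*u)) = (-31 + u)*(1/(2*u)) = (-31 + u)/(2*u))
1/((605 + 587)*(Y(-14) + 981) - 9490) = 1/((605 + 587)*((½)*(-31 - 14)/(-14) + 981) - 9490) = 1/(1192*((½)*(-1/14)*(-45) + 981) - 9490) = 1/(1192*(45/28 + 981) - 9490) = 1/(1192*(27513/28) - 9490) = 1/(8198874/7 - 9490) = 1/(8132444/7) = 7/8132444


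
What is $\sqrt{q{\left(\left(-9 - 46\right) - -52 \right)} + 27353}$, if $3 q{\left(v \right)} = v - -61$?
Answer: $\frac{\sqrt{246351}}{3} \approx 165.45$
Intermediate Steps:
$q{\left(v \right)} = \frac{61}{3} + \frac{v}{3}$ ($q{\left(v \right)} = \frac{v - -61}{3} = \frac{v + 61}{3} = \frac{61 + v}{3} = \frac{61}{3} + \frac{v}{3}$)
$\sqrt{q{\left(\left(-9 - 46\right) - -52 \right)} + 27353} = \sqrt{\left(\frac{61}{3} + \frac{\left(-9 - 46\right) - -52}{3}\right) + 27353} = \sqrt{\left(\frac{61}{3} + \frac{-55 + 52}{3}\right) + 27353} = \sqrt{\left(\frac{61}{3} + \frac{1}{3} \left(-3\right)\right) + 27353} = \sqrt{\left(\frac{61}{3} - 1\right) + 27353} = \sqrt{\frac{58}{3} + 27353} = \sqrt{\frac{82117}{3}} = \frac{\sqrt{246351}}{3}$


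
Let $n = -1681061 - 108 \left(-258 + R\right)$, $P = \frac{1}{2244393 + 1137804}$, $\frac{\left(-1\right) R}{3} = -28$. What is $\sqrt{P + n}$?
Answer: $\frac{4 i \sqrt{7032219504735306}}{260169} \approx 1289.3 i$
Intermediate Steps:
$R = 84$ ($R = \left(-3\right) \left(-28\right) = 84$)
$P = \frac{1}{3382197} \approx 2.9567 \cdot 10^{-7}$
$n = -1662269$ ($n = -1681061 - 108 \left(-258 + 84\right) = -1681061 - -18792 = -1681061 + 18792 = -1662269$)
$\sqrt{P + n} = \sqrt{\frac{1}{3382197} - 1662269} = \sqrt{- \frac{5622121224992}{3382197}} = \frac{4 i \sqrt{7032219504735306}}{260169}$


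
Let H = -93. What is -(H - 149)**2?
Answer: -58564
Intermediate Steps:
-(H - 149)**2 = -(-93 - 149)**2 = -1*(-242)**2 = -1*58564 = -58564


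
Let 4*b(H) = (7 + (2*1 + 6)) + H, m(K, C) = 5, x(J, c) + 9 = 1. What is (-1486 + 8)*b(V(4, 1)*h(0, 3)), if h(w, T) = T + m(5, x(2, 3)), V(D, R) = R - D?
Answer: 6651/2 ≈ 3325.5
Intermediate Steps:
x(J, c) = -8 (x(J, c) = -9 + 1 = -8)
h(w, T) = 5 + T (h(w, T) = T + 5 = 5 + T)
b(H) = 15/4 + H/4 (b(H) = ((7 + (2*1 + 6)) + H)/4 = ((7 + (2 + 6)) + H)/4 = ((7 + 8) + H)/4 = (15 + H)/4 = 15/4 + H/4)
(-1486 + 8)*b(V(4, 1)*h(0, 3)) = (-1486 + 8)*(15/4 + ((1 - 1*4)*(5 + 3))/4) = -1478*(15/4 + ((1 - 4)*8)/4) = -1478*(15/4 + (-3*8)/4) = -1478*(15/4 + (¼)*(-24)) = -1478*(15/4 - 6) = -1478*(-9/4) = 6651/2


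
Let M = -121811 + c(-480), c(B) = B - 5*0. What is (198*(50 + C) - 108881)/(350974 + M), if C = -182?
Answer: -135017/228683 ≈ -0.59041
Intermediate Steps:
c(B) = B (c(B) = B + 0 = B)
M = -122291 (M = -121811 - 480 = -122291)
(198*(50 + C) - 108881)/(350974 + M) = (198*(50 - 182) - 108881)/(350974 - 122291) = (198*(-132) - 108881)/228683 = (-26136 - 108881)*(1/228683) = -135017*1/228683 = -135017/228683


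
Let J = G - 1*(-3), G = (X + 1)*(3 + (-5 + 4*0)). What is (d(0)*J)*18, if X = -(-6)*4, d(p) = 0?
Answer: 0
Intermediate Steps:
X = 24 (X = -3*(-8) = 24)
G = -50 (G = (24 + 1)*(3 + (-5 + 4*0)) = 25*(3 + (-5 + 0)) = 25*(3 - 5) = 25*(-2) = -50)
J = -47 (J = -50 - 1*(-3) = -50 + 3 = -47)
(d(0)*J)*18 = (0*(-47))*18 = 0*18 = 0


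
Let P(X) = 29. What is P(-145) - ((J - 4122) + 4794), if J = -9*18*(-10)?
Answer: -2263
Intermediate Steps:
J = 1620 (J = -162*(-10) = 1620)
P(-145) - ((J - 4122) + 4794) = 29 - ((1620 - 4122) + 4794) = 29 - (-2502 + 4794) = 29 - 1*2292 = 29 - 2292 = -2263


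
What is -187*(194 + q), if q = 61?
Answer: -47685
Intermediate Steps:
-187*(194 + q) = -187*(194 + 61) = -187*255 = -47685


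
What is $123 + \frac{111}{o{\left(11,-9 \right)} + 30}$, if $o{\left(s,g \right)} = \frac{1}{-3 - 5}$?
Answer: $\frac{30285}{239} \approx 126.72$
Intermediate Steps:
$o{\left(s,g \right)} = - \frac{1}{8}$ ($o{\left(s,g \right)} = \frac{1}{-8} = - \frac{1}{8}$)
$123 + \frac{111}{o{\left(11,-9 \right)} + 30} = 123 + \frac{111}{- \frac{1}{8} + 30} = 123 + \frac{111}{\frac{239}{8}} = 123 + 111 \cdot \frac{8}{239} = 123 + \frac{888}{239} = \frac{30285}{239}$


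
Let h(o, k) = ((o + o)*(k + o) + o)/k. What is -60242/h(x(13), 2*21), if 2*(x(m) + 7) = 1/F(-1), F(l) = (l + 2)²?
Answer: 16219/3 ≈ 5406.3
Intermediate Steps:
F(l) = (2 + l)²
x(m) = -13/2 (x(m) = -7 + 1/(2*((2 - 1)²)) = -7 + 1/(2*(1²)) = -7 + (½)/1 = -7 + (½)*1 = -7 + ½ = -13/2)
h(o, k) = (o + 2*o*(k + o))/k (h(o, k) = ((2*o)*(k + o) + o)/k = (2*o*(k + o) + o)/k = (o + 2*o*(k + o))/k)
-60242/h(x(13), 2*21) = -60242*(-84/(13*(1 + 2*(2*21) + 2*(-13/2)))) = -60242*(-84/(13*(1 + 2*42 - 13))) = -60242*(-84/(13*(1 + 84 - 13))) = -60242/((-13/2*1/42*72)) = -60242/(-78/7) = -60242*(-7/78) = 16219/3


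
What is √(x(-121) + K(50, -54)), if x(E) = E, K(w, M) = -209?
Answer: I*√330 ≈ 18.166*I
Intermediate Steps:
√(x(-121) + K(50, -54)) = √(-121 - 209) = √(-330) = I*√330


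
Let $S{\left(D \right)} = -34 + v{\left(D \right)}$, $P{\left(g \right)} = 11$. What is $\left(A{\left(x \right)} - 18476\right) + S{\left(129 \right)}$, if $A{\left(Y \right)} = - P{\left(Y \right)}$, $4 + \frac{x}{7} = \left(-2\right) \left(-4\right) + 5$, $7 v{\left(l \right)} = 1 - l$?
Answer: $- \frac{129775}{7} \approx -18539.0$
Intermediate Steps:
$v{\left(l \right)} = \frac{1}{7} - \frac{l}{7}$ ($v{\left(l \right)} = \frac{1 - l}{7} = \frac{1}{7} - \frac{l}{7}$)
$x = 63$ ($x = -28 + 7 \left(\left(-2\right) \left(-4\right) + 5\right) = -28 + 7 \left(8 + 5\right) = -28 + 7 \cdot 13 = -28 + 91 = 63$)
$S{\left(D \right)} = - \frac{237}{7} - \frac{D}{7}$ ($S{\left(D \right)} = -34 - \left(- \frac{1}{7} + \frac{D}{7}\right) = - \frac{237}{7} - \frac{D}{7}$)
$A{\left(Y \right)} = -11$ ($A{\left(Y \right)} = \left(-1\right) 11 = -11$)
$\left(A{\left(x \right)} - 18476\right) + S{\left(129 \right)} = \left(-11 - 18476\right) - \frac{366}{7} = -18487 - \frac{366}{7} = - \frac{129775}{7}$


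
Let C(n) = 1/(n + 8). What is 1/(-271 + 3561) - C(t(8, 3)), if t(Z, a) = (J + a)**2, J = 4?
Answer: -3233/187530 ≈ -0.017240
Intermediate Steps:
t(Z, a) = (4 + a)**2
C(n) = 1/(8 + n)
1/(-271 + 3561) - C(t(8, 3)) = 1/(-271 + 3561) - 1/(8 + (4 + 3)**2) = 1/3290 - 1/(8 + 7**2) = 1/3290 - 1/(8 + 49) = 1/3290 - 1/57 = -3233/187530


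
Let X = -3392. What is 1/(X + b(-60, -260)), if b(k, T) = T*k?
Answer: 1/12208 ≈ 8.1914e-5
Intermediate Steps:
1/(X + b(-60, -260)) = 1/(-3392 - 260*(-60)) = 1/(-3392 + 15600) = 1/12208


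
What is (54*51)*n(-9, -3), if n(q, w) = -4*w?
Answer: 33048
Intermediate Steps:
(54*51)*n(-9, -3) = (54*51)*(-4*(-3)) = 2754*12 = 33048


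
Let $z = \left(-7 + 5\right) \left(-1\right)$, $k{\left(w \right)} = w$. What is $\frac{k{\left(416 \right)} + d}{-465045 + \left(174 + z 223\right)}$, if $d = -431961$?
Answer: $\frac{86309}{92885} \approx 0.9292$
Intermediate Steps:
$z = 2$ ($z = \left(-2\right) \left(-1\right) = 2$)
$\frac{k{\left(416 \right)} + d}{-465045 + \left(174 + z 223\right)} = \frac{416 - 431961}{-465045 + \left(174 + 2 \cdot 223\right)} = - \frac{431545}{-465045 + \left(174 + 446\right)} = - \frac{431545}{-465045 + 620} = - \frac{431545}{-464425} = \left(-431545\right) \left(- \frac{1}{464425}\right) = \frac{86309}{92885}$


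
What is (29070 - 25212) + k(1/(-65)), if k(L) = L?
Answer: 250769/65 ≈ 3858.0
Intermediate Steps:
(29070 - 25212) + k(1/(-65)) = (29070 - 25212) + 1/(-65) = 3858 - 1/65 = 250769/65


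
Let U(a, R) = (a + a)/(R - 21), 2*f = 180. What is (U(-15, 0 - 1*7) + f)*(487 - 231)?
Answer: 163200/7 ≈ 23314.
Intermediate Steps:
f = 90 (f = (½)*180 = 90)
U(a, R) = 2*a/(-21 + R) (U(a, R) = (2*a)/(-21 + R) = 2*a/(-21 + R))
(U(-15, 0 - 1*7) + f)*(487 - 231) = (2*(-15)/(-21 + (0 - 1*7)) + 90)*(487 - 231) = (2*(-15)/(-21 + (0 - 7)) + 90)*256 = (2*(-15)/(-21 - 7) + 90)*256 = (2*(-15)/(-28) + 90)*256 = (2*(-15)*(-1/28) + 90)*256 = (15/14 + 90)*256 = (1275/14)*256 = 163200/7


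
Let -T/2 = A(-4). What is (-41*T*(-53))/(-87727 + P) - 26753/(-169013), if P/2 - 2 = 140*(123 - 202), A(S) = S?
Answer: 507787/18564894959 ≈ 2.7352e-5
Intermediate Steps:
T = 8 (T = -2*(-4) = 8)
P = -22116 (P = 4 + 2*(140*(123 - 202)) = 4 + 2*(140*(-79)) = 4 + 2*(-11060) = 4 - 22120 = -22116)
(-41*T*(-53))/(-87727 + P) - 26753/(-169013) = (-41*8*(-53))/(-87727 - 22116) - 26753/(-169013) = -328*(-53)/(-109843) - 26753*(-1/169013) = 17384*(-1/109843) + 26753/169013 = -17384/109843 + 26753/169013 = 507787/18564894959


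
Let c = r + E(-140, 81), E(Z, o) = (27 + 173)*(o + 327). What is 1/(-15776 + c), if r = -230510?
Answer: -1/164686 ≈ -6.0722e-6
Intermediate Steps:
E(Z, o) = 65400 + 200*o (E(Z, o) = 200*(327 + o) = 65400 + 200*o)
c = -148910 (c = -230510 + (65400 + 200*81) = -230510 + (65400 + 16200) = -230510 + 81600 = -148910)
1/(-15776 + c) = 1/(-15776 - 148910) = 1/(-164686) = -1/164686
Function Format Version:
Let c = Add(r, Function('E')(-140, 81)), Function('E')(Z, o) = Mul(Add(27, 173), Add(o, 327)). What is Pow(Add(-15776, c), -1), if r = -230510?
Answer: Rational(-1, 164686) ≈ -6.0722e-6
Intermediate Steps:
Function('E')(Z, o) = Add(65400, Mul(200, o)) (Function('E')(Z, o) = Mul(200, Add(327, o)) = Add(65400, Mul(200, o)))
c = -148910 (c = Add(-230510, Add(65400, Mul(200, 81))) = Add(-230510, Add(65400, 16200)) = Add(-230510, 81600) = -148910)
Pow(Add(-15776, c), -1) = Pow(Add(-15776, -148910), -1) = Pow(-164686, -1) = Rational(-1, 164686)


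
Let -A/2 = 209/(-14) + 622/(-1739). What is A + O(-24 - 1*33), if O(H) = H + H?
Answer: -1015563/12173 ≈ -83.427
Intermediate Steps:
O(H) = 2*H
A = 372159/12173 (A = -2*(209/(-14) + 622/(-1739)) = -2*(209*(-1/14) + 622*(-1/1739)) = -2*(-209/14 - 622/1739) = -2*(-372159/24346) = 372159/12173 ≈ 30.573)
A + O(-24 - 1*33) = 372159/12173 + 2*(-24 - 1*33) = 372159/12173 + 2*(-24 - 33) = 372159/12173 + 2*(-57) = 372159/12173 - 114 = -1015563/12173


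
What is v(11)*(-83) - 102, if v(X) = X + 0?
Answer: -1015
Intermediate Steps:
v(X) = X
v(11)*(-83) - 102 = 11*(-83) - 102 = -913 - 102 = -1015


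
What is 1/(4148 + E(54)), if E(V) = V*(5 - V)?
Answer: 1/1502 ≈ 0.00066578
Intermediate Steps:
1/(4148 + E(54)) = 1/(4148 + 54*(5 - 1*54)) = 1/(4148 + 54*(5 - 54)) = 1/(4148 + 54*(-49)) = 1/(4148 - 2646) = 1/1502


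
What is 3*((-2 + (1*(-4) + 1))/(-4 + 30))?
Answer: -15/26 ≈ -0.57692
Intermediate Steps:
3*((-2 + (1*(-4) + 1))/(-4 + 30)) = 3*((-2 + (-4 + 1))/26) = 3*((-2 - 3)*(1/26)) = 3*(-5*1/26) = 3*(-5/26) = -15/26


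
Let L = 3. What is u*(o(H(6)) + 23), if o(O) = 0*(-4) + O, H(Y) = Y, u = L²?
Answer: 261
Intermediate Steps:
u = 9 (u = 3² = 9)
o(O) = O (o(O) = 0 + O = O)
u*(o(H(6)) + 23) = 9*(6 + 23) = 9*29 = 261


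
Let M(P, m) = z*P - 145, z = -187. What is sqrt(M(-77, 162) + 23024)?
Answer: 3*sqrt(4142) ≈ 193.08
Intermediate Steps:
M(P, m) = -145 - 187*P (M(P, m) = -187*P - 145 = -145 - 187*P)
sqrt(M(-77, 162) + 23024) = sqrt((-145 - 187*(-77)) + 23024) = sqrt((-145 + 14399) + 23024) = sqrt(14254 + 23024) = sqrt(37278) = 3*sqrt(4142)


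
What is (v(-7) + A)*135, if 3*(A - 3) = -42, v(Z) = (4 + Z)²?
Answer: -270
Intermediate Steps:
A = -11 (A = 3 + (⅓)*(-42) = 3 - 14 = -11)
(v(-7) + A)*135 = ((4 - 7)² - 11)*135 = ((-3)² - 11)*135 = (9 - 11)*135 = -2*135 = -270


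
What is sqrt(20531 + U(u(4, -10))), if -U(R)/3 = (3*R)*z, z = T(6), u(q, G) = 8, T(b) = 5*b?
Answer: sqrt(18371) ≈ 135.54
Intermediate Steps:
z = 30 (z = 5*6 = 30)
U(R) = -270*R (U(R) = -3*3*R*30 = -270*R)
sqrt(20531 + U(u(4, -10))) = sqrt(20531 - 270*8) = sqrt(20531 - 2160) = sqrt(18371)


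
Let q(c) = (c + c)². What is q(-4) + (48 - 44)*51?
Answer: 268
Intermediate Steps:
q(c) = 4*c² (q(c) = (2*c)² = 4*c²)
q(-4) + (48 - 44)*51 = 4*(-4)² + (48 - 44)*51 = 4*16 + 4*51 = 64 + 204 = 268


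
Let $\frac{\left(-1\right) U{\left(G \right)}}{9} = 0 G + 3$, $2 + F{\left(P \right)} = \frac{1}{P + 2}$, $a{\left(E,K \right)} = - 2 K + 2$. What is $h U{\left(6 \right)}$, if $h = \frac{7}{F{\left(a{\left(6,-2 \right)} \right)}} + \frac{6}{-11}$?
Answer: $\frac{6354}{55} \approx 115.53$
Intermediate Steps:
$a{\left(E,K \right)} = 2 - 2 K$
$F{\left(P \right)} = -2 + \frac{1}{2 + P}$ ($F{\left(P \right)} = -2 + \frac{1}{P + 2} = -2 + \frac{1}{2 + P}$)
$U{\left(G \right)} = -27$ ($U{\left(G \right)} = - 9 \left(0 G + 3\right) = - 9 \left(0 + 3\right) = \left(-9\right) 3 = -27$)
$h = - \frac{706}{165}$ ($h = \frac{7}{\frac{1}{2 + \left(2 - -4\right)} \left(-3 - 2 \left(2 - -4\right)\right)} + \frac{6}{-11} = \frac{7}{\frac{1}{2 + \left(2 + 4\right)} \left(-3 - 2 \left(2 + 4\right)\right)} + 6 \left(- \frac{1}{11}\right) = \frac{7}{\frac{1}{2 + 6} \left(-3 - 12\right)} - \frac{6}{11} = \frac{7}{\frac{1}{8} \left(-3 - 12\right)} - \frac{6}{11} = \frac{7}{\frac{1}{8} \left(-15\right)} - \frac{6}{11} = \frac{7}{- \frac{15}{8}} - \frac{6}{11} = 7 \left(- \frac{8}{15}\right) - \frac{6}{11} = - \frac{56}{15} - \frac{6}{11} = - \frac{706}{165} \approx -4.2788$)
$h U{\left(6 \right)} = \left(- \frac{706}{165}\right) \left(-27\right) = \frac{6354}{55}$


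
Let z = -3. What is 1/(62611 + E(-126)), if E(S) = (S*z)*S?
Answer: 1/14983 ≈ 6.6742e-5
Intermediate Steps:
E(S) = -3*S² (E(S) = (S*(-3))*S = (-3*S)*S = -3*S²)
1/(62611 + E(-126)) = 1/(62611 - 3*(-126)²) = 1/(62611 - 3*15876) = 1/(62611 - 47628) = 1/14983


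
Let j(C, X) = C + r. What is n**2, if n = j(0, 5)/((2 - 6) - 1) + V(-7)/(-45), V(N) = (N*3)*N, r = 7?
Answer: 196/9 ≈ 21.778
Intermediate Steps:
j(C, X) = 7 + C (j(C, X) = C + 7 = 7 + C)
V(N) = 3*N**2 (V(N) = (3*N)*N = 3*N**2)
n = -14/3 (n = (7 + 0)/((2 - 6) - 1) + (3*(-7)**2)/(-45) = 7/(-4 - 1) + (3*49)*(-1/45) = 7/(-5) + 147*(-1/45) = 7*(-1/5) - 49/15 = -7/5 - 49/15 = -14/3 ≈ -4.6667)
n**2 = (-14/3)**2 = 196/9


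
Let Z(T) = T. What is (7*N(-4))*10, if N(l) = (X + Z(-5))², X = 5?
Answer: 0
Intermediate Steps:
N(l) = 0 (N(l) = (5 - 5)² = 0² = 0)
(7*N(-4))*10 = (7*0)*10 = 0*10 = 0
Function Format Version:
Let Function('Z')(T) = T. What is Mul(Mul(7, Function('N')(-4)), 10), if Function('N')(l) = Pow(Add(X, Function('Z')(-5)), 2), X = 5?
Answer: 0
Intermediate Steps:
Function('N')(l) = 0 (Function('N')(l) = Pow(Add(5, -5), 2) = Pow(0, 2) = 0)
Mul(Mul(7, Function('N')(-4)), 10) = Mul(Mul(7, 0), 10) = Mul(0, 10) = 0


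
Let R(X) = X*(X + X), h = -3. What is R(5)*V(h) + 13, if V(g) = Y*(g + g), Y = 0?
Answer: 13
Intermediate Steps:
V(g) = 0 (V(g) = 0*(g + g) = 0*(2*g) = 0)
R(X) = 2*X² (R(X) = X*(2*X) = 2*X²)
R(5)*V(h) + 13 = (2*5²)*0 + 13 = (2*25)*0 + 13 = 50*0 + 13 = 0 + 13 = 13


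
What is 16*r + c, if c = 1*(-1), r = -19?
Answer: -305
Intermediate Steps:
c = -1
16*r + c = 16*(-19) - 1 = -304 - 1 = -305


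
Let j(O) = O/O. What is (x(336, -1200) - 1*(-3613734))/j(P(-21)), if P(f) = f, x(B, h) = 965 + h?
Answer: 3613499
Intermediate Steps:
j(O) = 1
(x(336, -1200) - 1*(-3613734))/j(P(-21)) = ((965 - 1200) - 1*(-3613734))/1 = (-235 + 3613734)*1 = 3613499*1 = 3613499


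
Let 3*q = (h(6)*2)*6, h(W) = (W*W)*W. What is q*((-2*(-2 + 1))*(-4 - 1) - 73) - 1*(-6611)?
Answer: -65101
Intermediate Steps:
h(W) = W**3 (h(W) = W**2*W = W**3)
q = 864 (q = ((6**3*2)*6)/3 = ((216*2)*6)/3 = (432*6)/3 = (1/3)*2592 = 864)
q*((-2*(-2 + 1))*(-4 - 1) - 73) - 1*(-6611) = 864*((-2*(-2 + 1))*(-4 - 1) - 73) - 1*(-6611) = 864*(-2*(-1)*(-5) - 73) + 6611 = 864*(2*(-5) - 73) + 6611 = 864*(-10 - 73) + 6611 = 864*(-83) + 6611 = -71712 + 6611 = -65101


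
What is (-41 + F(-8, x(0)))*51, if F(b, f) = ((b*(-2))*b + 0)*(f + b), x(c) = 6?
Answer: 10965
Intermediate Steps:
F(b, f) = -2*b**2*(b + f) (F(b, f) = ((-2*b)*b + 0)*(b + f) = (-2*b**2 + 0)*(b + f) = (-2*b**2)*(b + f) = -2*b**2*(b + f))
(-41 + F(-8, x(0)))*51 = (-41 + 2*(-8)**2*(-1*(-8) - 1*6))*51 = (-41 + 2*64*(8 - 6))*51 = (-41 + 2*64*2)*51 = (-41 + 256)*51 = 215*51 = 10965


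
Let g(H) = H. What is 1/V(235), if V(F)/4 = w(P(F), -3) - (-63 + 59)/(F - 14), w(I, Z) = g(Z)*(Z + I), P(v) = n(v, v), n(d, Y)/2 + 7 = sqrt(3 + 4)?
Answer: 2491775/459270772 + 146523*sqrt(7)/229635386 ≈ 0.0071137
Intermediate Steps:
n(d, Y) = -14 + 2*sqrt(7) (n(d, Y) = -14 + 2*sqrt(3 + 4) = -14 + 2*sqrt(7))
P(v) = -14 + 2*sqrt(7)
w(I, Z) = Z*(I + Z) (w(I, Z) = Z*(Z + I) = Z*(I + Z))
V(F) = 204 - 24*sqrt(7) + 16/(-14 + F) (V(F) = 4*(-3*((-14 + 2*sqrt(7)) - 3) - (-63 + 59)/(F - 14)) = 4*(-3*(-17 + 2*sqrt(7)) - (-4)/(-14 + F)) = 4*((51 - 6*sqrt(7)) + 4/(-14 + F)) = 4*(51 - 6*sqrt(7) + 4/(-14 + F)) = 204 - 24*sqrt(7) + 16/(-14 + F))
1/V(235) = 1/(4*(-710 + 84*sqrt(7) + 3*235*(17 - 2*sqrt(7)))/(-14 + 235)) = 1/(4*(-710 + 84*sqrt(7) + (11985 - 1410*sqrt(7)))/221) = 1/(4*(1/221)*(11275 - 1326*sqrt(7))) = 1/(45100/221 - 24*sqrt(7))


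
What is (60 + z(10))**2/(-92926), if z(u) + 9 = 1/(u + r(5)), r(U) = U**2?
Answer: -1594898/56917175 ≈ -0.028021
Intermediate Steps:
z(u) = -9 + 1/(25 + u) (z(u) = -9 + 1/(u + 5**2) = -9 + 1/(u + 25) = -9 + 1/(25 + u))
(60 + z(10))**2/(-92926) = (60 + (-224 - 9*10)/(25 + 10))**2/(-92926) = (60 + (-224 - 90)/35)**2*(-1/92926) = (60 + (1/35)*(-314))**2*(-1/92926) = (60 - 314/35)**2*(-1/92926) = (1786/35)**2*(-1/92926) = (3189796/1225)*(-1/92926) = -1594898/56917175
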